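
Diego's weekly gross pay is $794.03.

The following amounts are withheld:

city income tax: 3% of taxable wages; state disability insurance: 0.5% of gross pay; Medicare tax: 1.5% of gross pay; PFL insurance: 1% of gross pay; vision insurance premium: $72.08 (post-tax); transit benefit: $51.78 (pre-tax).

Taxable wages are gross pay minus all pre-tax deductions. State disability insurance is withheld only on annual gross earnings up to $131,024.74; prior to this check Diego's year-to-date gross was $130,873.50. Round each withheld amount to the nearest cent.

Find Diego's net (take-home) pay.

Transit benefit: $51.78
Taxable wages = $794.03 − $51.78 = $742.25
City income tax: $742.25 × 0.03 = $22.27
PFL insurance: $794.03 × 0.01 = $7.94
Medicare tax: $794.03 × 0.015 = $11.91
State disability insurance: only $131,024.74 − $130,873.50 = $151.24 of this check is subject → $151.24 × 0.005 = $0.76
Vision insurance premium: $72.08
Total deductions = $51.78 + $22.27 + $7.94 + $11.91 + $0.76 + $72.08 = $166.74
Net pay = $794.03 − $166.74 = $627.29

$627.29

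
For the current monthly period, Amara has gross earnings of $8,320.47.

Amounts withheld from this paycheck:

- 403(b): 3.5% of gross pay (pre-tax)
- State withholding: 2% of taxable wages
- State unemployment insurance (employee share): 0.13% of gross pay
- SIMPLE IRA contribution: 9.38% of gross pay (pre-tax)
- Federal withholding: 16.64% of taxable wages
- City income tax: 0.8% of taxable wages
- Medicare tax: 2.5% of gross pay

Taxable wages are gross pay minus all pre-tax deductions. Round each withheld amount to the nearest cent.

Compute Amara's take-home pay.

$5,620.79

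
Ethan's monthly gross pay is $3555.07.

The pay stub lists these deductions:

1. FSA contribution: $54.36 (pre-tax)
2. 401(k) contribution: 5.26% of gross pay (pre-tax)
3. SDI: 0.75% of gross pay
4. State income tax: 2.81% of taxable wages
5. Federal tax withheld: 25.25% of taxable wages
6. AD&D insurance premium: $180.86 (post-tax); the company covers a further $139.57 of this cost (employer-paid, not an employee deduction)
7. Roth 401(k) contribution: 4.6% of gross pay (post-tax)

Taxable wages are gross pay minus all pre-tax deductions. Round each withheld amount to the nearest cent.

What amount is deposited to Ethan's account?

FSA contribution: $54.36
401(k) contribution: $3555.07 × 0.0526 = $187.00
Pre-tax total = $54.36 + $187.00 = $241.36
Taxable wages = $3555.07 − $241.36 = $3313.71
Federal tax withheld: $3313.71 × 0.2525 = $836.71
State income tax: $3313.71 × 0.0281 = $93.12
SDI: $3555.07 × 0.0075 = $26.66
Roth 401(k) contribution: $3555.07 × 0.046 = $163.53
AD&D insurance premium: $180.86
(Employer's $139.57 toward AD&D insurance premium is not withheld from the employee.)
Total deductions = $54.36 + $187.00 + $836.71 + $93.12 + $26.66 + $163.53 + $180.86 = $1542.24
Net pay = $3555.07 − $1542.24 = $2012.83

$2012.83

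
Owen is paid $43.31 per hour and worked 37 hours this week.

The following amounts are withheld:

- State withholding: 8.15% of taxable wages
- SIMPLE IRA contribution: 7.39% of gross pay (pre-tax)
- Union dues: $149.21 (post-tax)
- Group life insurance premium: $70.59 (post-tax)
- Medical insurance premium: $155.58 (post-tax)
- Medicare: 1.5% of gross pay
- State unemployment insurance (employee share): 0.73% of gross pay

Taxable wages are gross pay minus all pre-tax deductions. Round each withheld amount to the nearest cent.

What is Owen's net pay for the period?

$951.98

Gross pay: 37 × $43.31 = $1,602.47
SIMPLE IRA contribution: $1,602.47 × 0.0739 = $118.42
Taxable wages = $1,602.47 − $118.42 = $1,484.05
State withholding: $1,484.05 × 0.0815 = $120.95
Medicare: $1,602.47 × 0.015 = $24.04
State unemployment insurance (employee share): $1,602.47 × 0.0073 = $11.70
Union dues: $149.21
Medical insurance premium: $155.58
Group life insurance premium: $70.59
Total deductions = $118.42 + $120.95 + $24.04 + $11.70 + $149.21 + $155.58 + $70.59 = $650.49
Net pay = $1,602.47 − $650.49 = $951.98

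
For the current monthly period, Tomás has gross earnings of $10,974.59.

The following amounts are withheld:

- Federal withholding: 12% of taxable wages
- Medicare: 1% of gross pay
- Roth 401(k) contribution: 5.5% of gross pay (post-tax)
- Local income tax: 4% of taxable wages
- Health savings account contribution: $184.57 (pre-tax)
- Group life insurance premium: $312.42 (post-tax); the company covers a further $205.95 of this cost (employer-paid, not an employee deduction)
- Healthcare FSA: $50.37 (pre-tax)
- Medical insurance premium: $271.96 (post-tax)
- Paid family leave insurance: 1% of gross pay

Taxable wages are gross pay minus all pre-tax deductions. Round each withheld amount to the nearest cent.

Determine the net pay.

$7,613.82

Healthcare FSA: $50.37
Health savings account contribution: $184.57
Pre-tax total = $50.37 + $184.57 = $234.94
Taxable wages = $10,974.59 − $234.94 = $10,739.65
Local income tax: $10,739.65 × 0.04 = $429.59
Federal withholding: $10,739.65 × 0.12 = $1,288.76
Paid family leave insurance: $10,974.59 × 0.01 = $109.75
Medicare: $10,974.59 × 0.01 = $109.75
Group life insurance premium: $312.42
Roth 401(k) contribution: $10,974.59 × 0.055 = $603.60
Medical insurance premium: $271.96
(Employer's $205.95 toward group life insurance premium is not withheld from the employee.)
Total deductions = $50.37 + $184.57 + $429.59 + $1,288.76 + $109.75 + $109.75 + $312.42 + $603.60 + $271.96 = $3,360.77
Net pay = $10,974.59 − $3,360.77 = $7,613.82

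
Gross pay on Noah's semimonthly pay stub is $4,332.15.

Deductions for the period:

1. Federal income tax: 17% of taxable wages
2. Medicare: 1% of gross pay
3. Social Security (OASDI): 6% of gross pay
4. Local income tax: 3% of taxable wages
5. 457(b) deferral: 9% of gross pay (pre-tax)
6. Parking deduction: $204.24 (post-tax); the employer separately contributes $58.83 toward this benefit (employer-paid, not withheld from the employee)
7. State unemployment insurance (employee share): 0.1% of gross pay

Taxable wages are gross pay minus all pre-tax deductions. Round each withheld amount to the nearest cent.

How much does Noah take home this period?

457(b) deferral: $4,332.15 × 0.09 = $389.89
Taxable wages = $4,332.15 − $389.89 = $3,942.26
Local income tax: $3,942.26 × 0.03 = $118.27
Federal income tax: $3,942.26 × 0.17 = $670.18
Medicare: $4,332.15 × 0.01 = $43.32
Social Security (OASDI): $4,332.15 × 0.06 = $259.93
State unemployment insurance (employee share): $4,332.15 × 0.001 = $4.33
Parking deduction: $204.24
(Employer's $58.83 toward parking deduction is not withheld from the employee.)
Total deductions = $389.89 + $118.27 + $670.18 + $43.32 + $259.93 + $4.33 + $204.24 = $1,690.16
Net pay = $4,332.15 − $1,690.16 = $2,641.99

$2,641.99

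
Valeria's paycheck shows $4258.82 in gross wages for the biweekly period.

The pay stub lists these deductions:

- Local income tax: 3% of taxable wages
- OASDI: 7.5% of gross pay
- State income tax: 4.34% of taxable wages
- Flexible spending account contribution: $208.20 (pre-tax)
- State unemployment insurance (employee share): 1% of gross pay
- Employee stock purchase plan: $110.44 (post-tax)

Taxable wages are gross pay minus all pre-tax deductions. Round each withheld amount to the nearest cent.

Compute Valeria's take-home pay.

$3280.86

Flexible spending account contribution: $208.20
Taxable wages = $4258.82 − $208.20 = $4050.62
Local income tax: $4050.62 × 0.03 = $121.52
State income tax: $4050.62 × 0.0434 = $175.80
State unemployment insurance (employee share): $4258.82 × 0.01 = $42.59
OASDI: $4258.82 × 0.075 = $319.41
Employee stock purchase plan: $110.44
Total deductions = $208.20 + $121.52 + $175.80 + $42.59 + $319.41 + $110.44 = $977.96
Net pay = $4258.82 − $977.96 = $3280.86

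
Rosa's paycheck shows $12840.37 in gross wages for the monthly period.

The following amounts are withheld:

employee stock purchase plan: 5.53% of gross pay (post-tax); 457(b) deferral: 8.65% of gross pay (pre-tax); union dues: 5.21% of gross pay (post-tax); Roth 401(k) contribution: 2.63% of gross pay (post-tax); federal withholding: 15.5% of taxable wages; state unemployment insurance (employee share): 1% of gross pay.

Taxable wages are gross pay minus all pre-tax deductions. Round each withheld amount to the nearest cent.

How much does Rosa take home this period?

457(b) deferral: $12840.37 × 0.0865 = $1110.69
Taxable wages = $12840.37 − $1110.69 = $11729.68
Federal withholding: $11729.68 × 0.155 = $1818.10
State unemployment insurance (employee share): $12840.37 × 0.01 = $128.40
Union dues: $12840.37 × 0.0521 = $668.98
Employee stock purchase plan: $12840.37 × 0.0553 = $710.07
Roth 401(k) contribution: $12840.37 × 0.0263 = $337.70
Total deductions = $1110.69 + $1818.10 + $128.40 + $668.98 + $710.07 + $337.70 = $4773.94
Net pay = $12840.37 − $4773.94 = $8066.43

$8066.43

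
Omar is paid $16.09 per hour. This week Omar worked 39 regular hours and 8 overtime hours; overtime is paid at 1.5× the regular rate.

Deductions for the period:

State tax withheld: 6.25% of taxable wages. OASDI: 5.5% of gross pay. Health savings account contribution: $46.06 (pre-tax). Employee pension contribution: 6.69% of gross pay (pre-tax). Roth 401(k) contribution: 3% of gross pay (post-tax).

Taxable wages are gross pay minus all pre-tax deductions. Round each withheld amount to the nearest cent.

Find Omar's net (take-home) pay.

$604.90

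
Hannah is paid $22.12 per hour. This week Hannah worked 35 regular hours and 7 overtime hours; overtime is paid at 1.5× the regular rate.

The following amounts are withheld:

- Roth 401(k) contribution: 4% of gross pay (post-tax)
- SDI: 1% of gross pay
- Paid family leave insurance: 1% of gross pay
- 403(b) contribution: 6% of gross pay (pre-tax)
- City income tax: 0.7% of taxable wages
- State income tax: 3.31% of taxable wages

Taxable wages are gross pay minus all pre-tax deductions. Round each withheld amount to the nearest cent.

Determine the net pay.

$847.76

Regular pay: 35 × $22.12 = $774.20
Overtime pay: 7 × $22.12 × 1.5 = $232.26
Gross pay = $774.20 + $232.26 = $1006.46
403(b) contribution: $1006.46 × 0.06 = $60.39
Taxable wages = $1006.46 − $60.39 = $946.07
State income tax: $946.07 × 0.0331 = $31.31
City income tax: $946.07 × 0.007 = $6.62
Paid family leave insurance: $1006.46 × 0.01 = $10.06
SDI: $1006.46 × 0.01 = $10.06
Roth 401(k) contribution: $1006.46 × 0.04 = $40.26
Total deductions = $60.39 + $31.31 + $6.62 + $10.06 + $10.06 + $40.26 = $158.70
Net pay = $1006.46 − $158.70 = $847.76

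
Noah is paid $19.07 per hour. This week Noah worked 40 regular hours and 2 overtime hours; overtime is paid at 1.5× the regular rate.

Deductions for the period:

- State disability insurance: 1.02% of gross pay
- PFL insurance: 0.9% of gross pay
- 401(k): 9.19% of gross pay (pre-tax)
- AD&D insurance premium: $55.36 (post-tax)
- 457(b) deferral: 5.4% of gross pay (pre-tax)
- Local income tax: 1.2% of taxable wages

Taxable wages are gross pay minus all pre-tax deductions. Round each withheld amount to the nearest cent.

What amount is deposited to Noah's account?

Regular pay: 40 × $19.07 = $762.80
Overtime pay: 2 × $19.07 × 1.5 = $57.21
Gross pay = $762.80 + $57.21 = $820.01
401(k): $820.01 × 0.0919 = $75.36
457(b) deferral: $820.01 × 0.054 = $44.28
Pre-tax total = $75.36 + $44.28 = $119.64
Taxable wages = $820.01 − $119.64 = $700.37
Local income tax: $700.37 × 0.012 = $8.40
PFL insurance: $820.01 × 0.009 = $7.38
State disability insurance: $820.01 × 0.0102 = $8.36
AD&D insurance premium: $55.36
Total deductions = $75.36 + $44.28 + $8.40 + $7.38 + $8.36 + $55.36 = $199.14
Net pay = $820.01 − $199.14 = $620.87

$620.87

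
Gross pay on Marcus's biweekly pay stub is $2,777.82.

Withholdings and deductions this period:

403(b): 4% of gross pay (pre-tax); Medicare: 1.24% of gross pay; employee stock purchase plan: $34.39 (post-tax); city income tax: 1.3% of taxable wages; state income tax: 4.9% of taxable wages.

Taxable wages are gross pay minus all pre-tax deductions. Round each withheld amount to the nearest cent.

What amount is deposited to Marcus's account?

403(b): $2,777.82 × 0.04 = $111.11
Taxable wages = $2,777.82 − $111.11 = $2,666.71
State income tax: $2,666.71 × 0.049 = $130.67
City income tax: $2,666.71 × 0.013 = $34.67
Medicare: $2,777.82 × 0.0124 = $34.44
Employee stock purchase plan: $34.39
Total deductions = $111.11 + $130.67 + $34.67 + $34.44 + $34.39 = $345.28
Net pay = $2,777.82 − $345.28 = $2,432.54

$2,432.54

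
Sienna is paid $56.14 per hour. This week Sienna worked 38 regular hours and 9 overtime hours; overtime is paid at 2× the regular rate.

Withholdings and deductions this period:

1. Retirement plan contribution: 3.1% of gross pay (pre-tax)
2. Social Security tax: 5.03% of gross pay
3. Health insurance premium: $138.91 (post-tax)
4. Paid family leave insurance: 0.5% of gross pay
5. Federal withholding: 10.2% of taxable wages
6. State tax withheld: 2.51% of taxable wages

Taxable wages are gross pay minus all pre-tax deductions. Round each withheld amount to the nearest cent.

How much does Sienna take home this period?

$2,346.42

Regular pay: 38 × $56.14 = $2,133.32
Overtime pay: 9 × $56.14 × 2 = $1,010.52
Gross pay = $2,133.32 + $1,010.52 = $3,143.84
Retirement plan contribution: $3,143.84 × 0.031 = $97.46
Taxable wages = $3,143.84 − $97.46 = $3,046.38
Federal withholding: $3,046.38 × 0.102 = $310.73
State tax withheld: $3,046.38 × 0.0251 = $76.46
Social Security tax: $3,143.84 × 0.0503 = $158.14
Paid family leave insurance: $3,143.84 × 0.005 = $15.72
Health insurance premium: $138.91
Total deductions = $97.46 + $310.73 + $76.46 + $158.14 + $15.72 + $138.91 = $797.42
Net pay = $3,143.84 − $797.42 = $2,346.42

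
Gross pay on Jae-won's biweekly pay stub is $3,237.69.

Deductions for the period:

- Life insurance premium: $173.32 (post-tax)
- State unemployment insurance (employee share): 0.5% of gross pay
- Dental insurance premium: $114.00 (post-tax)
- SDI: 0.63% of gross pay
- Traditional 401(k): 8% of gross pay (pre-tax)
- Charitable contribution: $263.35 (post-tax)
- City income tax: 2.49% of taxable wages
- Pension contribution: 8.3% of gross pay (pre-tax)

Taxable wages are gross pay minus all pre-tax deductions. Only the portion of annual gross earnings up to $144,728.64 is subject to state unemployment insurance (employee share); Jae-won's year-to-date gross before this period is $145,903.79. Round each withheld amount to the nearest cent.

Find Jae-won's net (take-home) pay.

$2,071.39

Pension contribution: $3,237.69 × 0.083 = $268.73
Traditional 401(k): $3,237.69 × 0.08 = $259.02
Pre-tax total = $268.73 + $259.02 = $527.75
Taxable wages = $3,237.69 − $527.75 = $2,709.94
City income tax: $2,709.94 × 0.0249 = $67.48
State unemployment insurance (employee share): annual cap $144,728.64 already reached (YTD $145,903.79), so $0.00
SDI: $3,237.69 × 0.0063 = $20.40
Life insurance premium: $173.32
Dental insurance premium: $114.00
Charitable contribution: $263.35
Total deductions = $268.73 + $259.02 + $67.48 + $0.00 + $20.40 + $173.32 + $114.00 + $263.35 = $1,166.30
Net pay = $3,237.69 − $1,166.30 = $2,071.39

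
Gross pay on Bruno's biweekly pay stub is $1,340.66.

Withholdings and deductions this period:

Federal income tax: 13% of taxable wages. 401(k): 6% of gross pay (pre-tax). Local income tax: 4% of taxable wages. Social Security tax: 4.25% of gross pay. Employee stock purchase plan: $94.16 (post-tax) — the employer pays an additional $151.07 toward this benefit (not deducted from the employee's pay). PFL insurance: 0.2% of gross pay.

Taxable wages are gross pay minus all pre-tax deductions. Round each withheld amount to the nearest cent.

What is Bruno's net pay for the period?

$892.16

401(k): $1,340.66 × 0.06 = $80.44
Taxable wages = $1,340.66 − $80.44 = $1,260.22
Federal income tax: $1,260.22 × 0.13 = $163.83
Local income tax: $1,260.22 × 0.04 = $50.41
Social Security tax: $1,340.66 × 0.0425 = $56.98
PFL insurance: $1,340.66 × 0.002 = $2.68
Employee stock purchase plan: $94.16
(Employer's $151.07 toward employee stock purchase plan is not withheld from the employee.)
Total deductions = $80.44 + $163.83 + $50.41 + $56.98 + $2.68 + $94.16 = $448.50
Net pay = $1,340.66 − $448.50 = $892.16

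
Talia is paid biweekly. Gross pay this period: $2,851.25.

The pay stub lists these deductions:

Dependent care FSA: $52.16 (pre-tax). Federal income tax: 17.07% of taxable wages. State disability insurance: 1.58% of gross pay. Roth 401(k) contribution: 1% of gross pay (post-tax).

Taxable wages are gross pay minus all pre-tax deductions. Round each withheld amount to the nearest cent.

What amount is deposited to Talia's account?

$2,247.73

Dependent care FSA: $52.16
Taxable wages = $2,851.25 − $52.16 = $2,799.09
Federal income tax: $2,799.09 × 0.1707 = $477.80
State disability insurance: $2,851.25 × 0.0158 = $45.05
Roth 401(k) contribution: $2,851.25 × 0.01 = $28.51
Total deductions = $52.16 + $477.80 + $45.05 + $28.51 = $603.52
Net pay = $2,851.25 − $603.52 = $2,247.73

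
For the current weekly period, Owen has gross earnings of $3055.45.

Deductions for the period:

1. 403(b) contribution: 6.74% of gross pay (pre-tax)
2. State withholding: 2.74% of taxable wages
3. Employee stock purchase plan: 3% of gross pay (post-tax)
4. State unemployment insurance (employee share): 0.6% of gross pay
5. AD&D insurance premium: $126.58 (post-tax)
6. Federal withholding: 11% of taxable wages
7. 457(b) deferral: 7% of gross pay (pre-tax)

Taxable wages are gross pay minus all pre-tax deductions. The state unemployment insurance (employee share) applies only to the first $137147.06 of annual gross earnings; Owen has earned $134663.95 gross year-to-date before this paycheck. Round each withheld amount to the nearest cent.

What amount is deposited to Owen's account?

$2040.35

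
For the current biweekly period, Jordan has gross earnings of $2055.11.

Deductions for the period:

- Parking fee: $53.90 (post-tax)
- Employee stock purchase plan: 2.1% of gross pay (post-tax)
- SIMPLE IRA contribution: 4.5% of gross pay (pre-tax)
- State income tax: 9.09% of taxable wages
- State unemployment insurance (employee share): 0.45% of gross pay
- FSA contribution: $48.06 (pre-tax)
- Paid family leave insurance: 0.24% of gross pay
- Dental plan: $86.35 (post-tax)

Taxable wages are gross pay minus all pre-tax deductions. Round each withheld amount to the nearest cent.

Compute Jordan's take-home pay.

$1542.95

SIMPLE IRA contribution: $2055.11 × 0.045 = $92.48
FSA contribution: $48.06
Pre-tax total = $92.48 + $48.06 = $140.54
Taxable wages = $2055.11 − $140.54 = $1914.57
State income tax: $1914.57 × 0.0909 = $174.03
Paid family leave insurance: $2055.11 × 0.0024 = $4.93
State unemployment insurance (employee share): $2055.11 × 0.0045 = $9.25
Employee stock purchase plan: $2055.11 × 0.021 = $43.16
Parking fee: $53.90
Dental plan: $86.35
Total deductions = $92.48 + $48.06 + $174.03 + $4.93 + $9.25 + $43.16 + $53.90 + $86.35 = $512.16
Net pay = $2055.11 − $512.16 = $1542.95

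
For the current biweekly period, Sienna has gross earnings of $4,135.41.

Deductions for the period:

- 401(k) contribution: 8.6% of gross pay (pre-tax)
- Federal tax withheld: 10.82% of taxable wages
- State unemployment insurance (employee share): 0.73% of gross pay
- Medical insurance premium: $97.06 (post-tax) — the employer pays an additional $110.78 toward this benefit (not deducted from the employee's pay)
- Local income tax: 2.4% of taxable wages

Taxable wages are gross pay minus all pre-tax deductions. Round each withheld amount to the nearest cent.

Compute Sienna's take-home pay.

$3,152.83

401(k) contribution: $4,135.41 × 0.086 = $355.65
Taxable wages = $4,135.41 − $355.65 = $3,779.76
Federal tax withheld: $3,779.76 × 0.1082 = $408.97
Local income tax: $3,779.76 × 0.024 = $90.71
State unemployment insurance (employee share): $4,135.41 × 0.0073 = $30.19
Medical insurance premium: $97.06
(Employer's $110.78 toward medical insurance premium is not withheld from the employee.)
Total deductions = $355.65 + $408.97 + $90.71 + $30.19 + $97.06 = $982.58
Net pay = $4,135.41 − $982.58 = $3,152.83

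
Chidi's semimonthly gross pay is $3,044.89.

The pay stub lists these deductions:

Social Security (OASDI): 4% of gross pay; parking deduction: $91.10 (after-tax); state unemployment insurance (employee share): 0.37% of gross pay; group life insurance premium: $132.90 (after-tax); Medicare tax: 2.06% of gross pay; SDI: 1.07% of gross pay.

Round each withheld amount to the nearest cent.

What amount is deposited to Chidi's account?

$2,592.52

Medicare tax: $3,044.89 × 0.0206 = $62.72
SDI: $3,044.89 × 0.0107 = $32.58
Social Security (OASDI): $3,044.89 × 0.04 = $121.80
State unemployment insurance (employee share): $3,044.89 × 0.0037 = $11.27
Group life insurance premium: $132.90
Parking deduction: $91.10
Total deductions = $62.72 + $32.58 + $121.80 + $11.27 + $132.90 + $91.10 = $452.37
Net pay = $3,044.89 − $452.37 = $2,592.52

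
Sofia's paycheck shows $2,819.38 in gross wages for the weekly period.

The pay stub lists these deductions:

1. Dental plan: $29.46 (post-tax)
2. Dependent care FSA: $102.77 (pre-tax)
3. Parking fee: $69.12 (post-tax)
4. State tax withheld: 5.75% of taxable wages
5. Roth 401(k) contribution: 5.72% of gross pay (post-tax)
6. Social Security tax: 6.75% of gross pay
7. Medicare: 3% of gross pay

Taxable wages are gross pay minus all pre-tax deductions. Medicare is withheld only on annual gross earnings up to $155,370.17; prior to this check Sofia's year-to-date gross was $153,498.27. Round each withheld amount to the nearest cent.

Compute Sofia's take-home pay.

$2,054.08

Dependent care FSA: $102.77
Taxable wages = $2,819.38 − $102.77 = $2,716.61
State tax withheld: $2,716.61 × 0.0575 = $156.21
Social Security tax: $2,819.38 × 0.0675 = $190.31
Medicare: only $155,370.17 − $153,498.27 = $1,871.90 of this check is subject → $1,871.90 × 0.03 = $56.16
Parking fee: $69.12
Roth 401(k) contribution: $2,819.38 × 0.0572 = $161.27
Dental plan: $29.46
Total deductions = $102.77 + $156.21 + $190.31 + $56.16 + $69.12 + $161.27 + $29.46 = $765.30
Net pay = $2,819.38 − $765.30 = $2,054.08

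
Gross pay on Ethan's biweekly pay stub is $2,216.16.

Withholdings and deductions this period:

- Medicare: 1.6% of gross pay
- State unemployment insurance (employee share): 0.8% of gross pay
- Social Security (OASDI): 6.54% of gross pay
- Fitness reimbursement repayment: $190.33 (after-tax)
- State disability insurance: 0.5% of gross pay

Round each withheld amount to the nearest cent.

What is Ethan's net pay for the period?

Medicare: $2,216.16 × 0.016 = $35.46
State disability insurance: $2,216.16 × 0.005 = $11.08
Social Security (OASDI): $2,216.16 × 0.0654 = $144.94
State unemployment insurance (employee share): $2,216.16 × 0.008 = $17.73
Fitness reimbursement repayment: $190.33
Total deductions = $35.46 + $11.08 + $144.94 + $17.73 + $190.33 = $399.54
Net pay = $2,216.16 − $399.54 = $1,816.62

$1,816.62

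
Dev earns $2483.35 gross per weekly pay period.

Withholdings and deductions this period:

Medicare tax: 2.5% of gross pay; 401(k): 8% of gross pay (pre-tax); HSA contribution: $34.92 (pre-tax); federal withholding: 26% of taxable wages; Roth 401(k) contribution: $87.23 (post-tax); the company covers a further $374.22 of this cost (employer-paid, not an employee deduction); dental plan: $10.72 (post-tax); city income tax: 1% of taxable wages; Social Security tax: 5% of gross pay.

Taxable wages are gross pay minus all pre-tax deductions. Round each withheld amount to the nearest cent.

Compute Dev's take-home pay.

HSA contribution: $34.92
401(k): $2483.35 × 0.08 = $198.67
Pre-tax total = $34.92 + $198.67 = $233.59
Taxable wages = $2483.35 − $233.59 = $2249.76
City income tax: $2249.76 × 0.01 = $22.50
Federal withholding: $2249.76 × 0.26 = $584.94
Social Security tax: $2483.35 × 0.05 = $124.17
Medicare tax: $2483.35 × 0.025 = $62.08
Dental plan: $10.72
Roth 401(k) contribution: $87.23
(Employer's $374.22 toward Roth 401(k) contribution is not withheld from the employee.)
Total deductions = $34.92 + $198.67 + $22.50 + $584.94 + $124.17 + $62.08 + $10.72 + $87.23 = $1125.23
Net pay = $2483.35 − $1125.23 = $1358.12

$1358.12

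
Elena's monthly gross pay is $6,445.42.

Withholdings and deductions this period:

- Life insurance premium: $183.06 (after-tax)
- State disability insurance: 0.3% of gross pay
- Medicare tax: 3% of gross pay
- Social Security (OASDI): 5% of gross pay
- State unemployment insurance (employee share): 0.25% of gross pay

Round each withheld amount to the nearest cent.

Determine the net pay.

$5,711.28

Medicare tax: $6,445.42 × 0.03 = $193.36
State unemployment insurance (employee share): $6,445.42 × 0.0025 = $16.11
Social Security (OASDI): $6,445.42 × 0.05 = $322.27
State disability insurance: $6,445.42 × 0.003 = $19.34
Life insurance premium: $183.06
Total deductions = $193.36 + $16.11 + $322.27 + $19.34 + $183.06 = $734.14
Net pay = $6,445.42 − $734.14 = $5,711.28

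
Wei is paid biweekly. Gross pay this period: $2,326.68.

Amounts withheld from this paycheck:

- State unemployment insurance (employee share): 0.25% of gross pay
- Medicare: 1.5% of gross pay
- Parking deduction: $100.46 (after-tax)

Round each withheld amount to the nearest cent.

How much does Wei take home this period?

$2,185.50

State unemployment insurance (employee share): $2,326.68 × 0.0025 = $5.82
Medicare: $2,326.68 × 0.015 = $34.90
Parking deduction: $100.46
Total deductions = $5.82 + $34.90 + $100.46 = $141.18
Net pay = $2,326.68 − $141.18 = $2,185.50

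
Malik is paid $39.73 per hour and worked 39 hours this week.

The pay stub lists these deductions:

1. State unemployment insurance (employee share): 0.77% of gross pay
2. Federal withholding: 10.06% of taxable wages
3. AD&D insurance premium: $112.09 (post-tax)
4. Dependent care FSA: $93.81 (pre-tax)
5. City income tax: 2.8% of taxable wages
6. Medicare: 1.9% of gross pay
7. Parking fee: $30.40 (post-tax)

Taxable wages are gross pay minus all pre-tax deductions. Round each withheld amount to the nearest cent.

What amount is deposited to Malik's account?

Gross pay: 39 × $39.73 = $1,549.47
Dependent care FSA: $93.81
Taxable wages = $1,549.47 − $93.81 = $1,455.66
City income tax: $1,455.66 × 0.028 = $40.76
Federal withholding: $1,455.66 × 0.1006 = $146.44
State unemployment insurance (employee share): $1,549.47 × 0.0077 = $11.93
Medicare: $1,549.47 × 0.019 = $29.44
Parking fee: $30.40
AD&D insurance premium: $112.09
Total deductions = $93.81 + $40.76 + $146.44 + $11.93 + $29.44 + $30.40 + $112.09 = $464.87
Net pay = $1,549.47 − $464.87 = $1,084.60

$1,084.60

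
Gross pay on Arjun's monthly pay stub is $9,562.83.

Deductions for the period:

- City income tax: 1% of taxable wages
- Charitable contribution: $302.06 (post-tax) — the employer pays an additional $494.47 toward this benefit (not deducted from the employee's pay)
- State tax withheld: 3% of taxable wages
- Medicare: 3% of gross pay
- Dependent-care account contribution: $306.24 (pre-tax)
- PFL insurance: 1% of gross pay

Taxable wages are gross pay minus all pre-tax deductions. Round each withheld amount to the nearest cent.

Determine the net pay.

$8,201.75

Dependent-care account contribution: $306.24
Taxable wages = $9,562.83 − $306.24 = $9,256.59
City income tax: $9,256.59 × 0.01 = $92.57
State tax withheld: $9,256.59 × 0.03 = $277.70
Medicare: $9,562.83 × 0.03 = $286.88
PFL insurance: $9,562.83 × 0.01 = $95.63
Charitable contribution: $302.06
(Employer's $494.47 toward charitable contribution is not withheld from the employee.)
Total deductions = $306.24 + $92.57 + $277.70 + $286.88 + $95.63 + $302.06 = $1,361.08
Net pay = $9,562.83 − $1,361.08 = $8,201.75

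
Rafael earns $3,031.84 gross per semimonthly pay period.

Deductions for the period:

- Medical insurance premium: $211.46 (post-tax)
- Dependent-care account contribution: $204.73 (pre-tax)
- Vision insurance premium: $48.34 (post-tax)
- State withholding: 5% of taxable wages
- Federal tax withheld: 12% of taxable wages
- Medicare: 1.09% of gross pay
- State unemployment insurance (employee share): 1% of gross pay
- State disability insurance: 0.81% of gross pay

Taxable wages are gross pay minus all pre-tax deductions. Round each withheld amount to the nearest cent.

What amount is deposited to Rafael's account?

$1,998.77

Dependent-care account contribution: $204.73
Taxable wages = $3,031.84 − $204.73 = $2,827.11
State withholding: $2,827.11 × 0.05 = $141.36
Federal tax withheld: $2,827.11 × 0.12 = $339.25
State disability insurance: $3,031.84 × 0.0081 = $24.56
State unemployment insurance (employee share): $3,031.84 × 0.01 = $30.32
Medicare: $3,031.84 × 0.0109 = $33.05
Medical insurance premium: $211.46
Vision insurance premium: $48.34
Total deductions = $204.73 + $141.36 + $339.25 + $24.56 + $30.32 + $33.05 + $211.46 + $48.34 = $1,033.07
Net pay = $3,031.84 − $1,033.07 = $1,998.77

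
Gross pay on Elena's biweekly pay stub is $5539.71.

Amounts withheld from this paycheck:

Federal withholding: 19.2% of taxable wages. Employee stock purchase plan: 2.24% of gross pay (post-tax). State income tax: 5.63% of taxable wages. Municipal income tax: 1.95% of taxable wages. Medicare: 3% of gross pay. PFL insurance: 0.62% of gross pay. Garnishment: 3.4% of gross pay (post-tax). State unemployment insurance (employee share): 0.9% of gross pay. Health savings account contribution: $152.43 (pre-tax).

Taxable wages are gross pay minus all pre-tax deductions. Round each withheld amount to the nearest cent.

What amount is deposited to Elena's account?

$3381.73

Health savings account contribution: $152.43
Taxable wages = $5539.71 − $152.43 = $5387.28
Municipal income tax: $5387.28 × 0.0195 = $105.05
Federal withholding: $5387.28 × 0.192 = $1034.36
State income tax: $5387.28 × 0.0563 = $303.30
State unemployment insurance (employee share): $5539.71 × 0.009 = $49.86
PFL insurance: $5539.71 × 0.0062 = $34.35
Medicare: $5539.71 × 0.03 = $166.19
Garnishment: $5539.71 × 0.034 = $188.35
Employee stock purchase plan: $5539.71 × 0.0224 = $124.09
Total deductions = $152.43 + $105.05 + $1034.36 + $303.30 + $49.86 + $34.35 + $166.19 + $188.35 + $124.09 = $2157.98
Net pay = $5539.71 − $2157.98 = $3381.73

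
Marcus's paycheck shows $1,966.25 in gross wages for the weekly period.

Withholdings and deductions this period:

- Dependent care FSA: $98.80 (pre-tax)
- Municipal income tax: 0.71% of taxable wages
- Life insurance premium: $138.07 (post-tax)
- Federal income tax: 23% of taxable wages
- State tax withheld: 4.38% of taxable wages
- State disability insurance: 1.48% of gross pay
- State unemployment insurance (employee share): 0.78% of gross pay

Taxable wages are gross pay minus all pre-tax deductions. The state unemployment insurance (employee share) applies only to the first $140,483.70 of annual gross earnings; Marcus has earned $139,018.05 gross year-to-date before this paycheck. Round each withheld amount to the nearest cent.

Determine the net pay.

Dependent care FSA: $98.80
Taxable wages = $1,966.25 − $98.80 = $1,867.45
Federal income tax: $1,867.45 × 0.23 = $429.51
Municipal income tax: $1,867.45 × 0.0071 = $13.26
State tax withheld: $1,867.45 × 0.0438 = $81.79
State unemployment insurance (employee share): only $140,483.70 − $139,018.05 = $1,465.65 of this check is subject → $1,465.65 × 0.0078 = $11.43
State disability insurance: $1,966.25 × 0.0148 = $29.10
Life insurance premium: $138.07
Total deductions = $98.80 + $429.51 + $13.26 + $81.79 + $11.43 + $29.10 + $138.07 = $801.96
Net pay = $1,966.25 − $801.96 = $1,164.29

$1,164.29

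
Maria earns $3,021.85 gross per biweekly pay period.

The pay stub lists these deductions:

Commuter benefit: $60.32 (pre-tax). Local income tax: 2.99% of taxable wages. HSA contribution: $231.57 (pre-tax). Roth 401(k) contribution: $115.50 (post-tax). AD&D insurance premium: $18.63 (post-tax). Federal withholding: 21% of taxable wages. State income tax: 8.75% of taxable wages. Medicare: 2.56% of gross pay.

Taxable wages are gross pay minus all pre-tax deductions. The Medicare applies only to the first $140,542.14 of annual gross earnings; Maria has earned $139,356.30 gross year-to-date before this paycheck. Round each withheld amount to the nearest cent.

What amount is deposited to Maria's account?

$1,671.68

HSA contribution: $231.57
Commuter benefit: $60.32
Pre-tax total = $231.57 + $60.32 = $291.89
Taxable wages = $3,021.85 − $291.89 = $2,729.96
Federal withholding: $2,729.96 × 0.21 = $573.29
Local income tax: $2,729.96 × 0.0299 = $81.63
State income tax: $2,729.96 × 0.0875 = $238.87
Medicare: only $140,542.14 − $139,356.30 = $1,185.84 of this check is subject → $1,185.84 × 0.0256 = $30.36
AD&D insurance premium: $18.63
Roth 401(k) contribution: $115.50
Total deductions = $231.57 + $60.32 + $573.29 + $81.63 + $238.87 + $30.36 + $18.63 + $115.50 = $1,350.17
Net pay = $3,021.85 − $1,350.17 = $1,671.68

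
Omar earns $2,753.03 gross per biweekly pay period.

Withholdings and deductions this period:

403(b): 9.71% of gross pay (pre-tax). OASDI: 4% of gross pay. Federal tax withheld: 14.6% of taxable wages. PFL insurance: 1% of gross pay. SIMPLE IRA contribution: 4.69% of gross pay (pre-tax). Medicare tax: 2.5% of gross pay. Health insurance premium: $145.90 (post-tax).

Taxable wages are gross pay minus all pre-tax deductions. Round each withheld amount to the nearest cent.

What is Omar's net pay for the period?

$1,660.15

403(b): $2,753.03 × 0.0971 = $267.32
SIMPLE IRA contribution: $2,753.03 × 0.0469 = $129.12
Pre-tax total = $267.32 + $129.12 = $396.44
Taxable wages = $2,753.03 − $396.44 = $2,356.59
Federal tax withheld: $2,356.59 × 0.146 = $344.06
PFL insurance: $2,753.03 × 0.01 = $27.53
Medicare tax: $2,753.03 × 0.025 = $68.83
OASDI: $2,753.03 × 0.04 = $110.12
Health insurance premium: $145.90
Total deductions = $267.32 + $129.12 + $344.06 + $27.53 + $68.83 + $110.12 + $145.90 = $1,092.88
Net pay = $2,753.03 − $1,092.88 = $1,660.15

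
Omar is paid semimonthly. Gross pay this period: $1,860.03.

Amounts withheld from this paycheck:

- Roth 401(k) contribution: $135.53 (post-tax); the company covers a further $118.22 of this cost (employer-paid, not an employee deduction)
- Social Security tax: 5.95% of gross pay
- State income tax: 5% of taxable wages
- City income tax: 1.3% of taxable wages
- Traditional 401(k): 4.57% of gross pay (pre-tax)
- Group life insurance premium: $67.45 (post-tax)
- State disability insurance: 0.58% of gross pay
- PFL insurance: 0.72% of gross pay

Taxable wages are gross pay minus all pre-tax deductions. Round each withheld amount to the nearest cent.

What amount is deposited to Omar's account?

$1,325.37

Traditional 401(k): $1,860.03 × 0.0457 = $85.00
Taxable wages = $1,860.03 − $85.00 = $1,775.03
City income tax: $1,775.03 × 0.013 = $23.08
State income tax: $1,775.03 × 0.05 = $88.75
Social Security tax: $1,860.03 × 0.0595 = $110.67
State disability insurance: $1,860.03 × 0.0058 = $10.79
PFL insurance: $1,860.03 × 0.0072 = $13.39
Group life insurance premium: $67.45
Roth 401(k) contribution: $135.53
(Employer's $118.22 toward Roth 401(k) contribution is not withheld from the employee.)
Total deductions = $85.00 + $23.08 + $88.75 + $110.67 + $10.79 + $13.39 + $67.45 + $135.53 = $534.66
Net pay = $1,860.03 − $534.66 = $1,325.37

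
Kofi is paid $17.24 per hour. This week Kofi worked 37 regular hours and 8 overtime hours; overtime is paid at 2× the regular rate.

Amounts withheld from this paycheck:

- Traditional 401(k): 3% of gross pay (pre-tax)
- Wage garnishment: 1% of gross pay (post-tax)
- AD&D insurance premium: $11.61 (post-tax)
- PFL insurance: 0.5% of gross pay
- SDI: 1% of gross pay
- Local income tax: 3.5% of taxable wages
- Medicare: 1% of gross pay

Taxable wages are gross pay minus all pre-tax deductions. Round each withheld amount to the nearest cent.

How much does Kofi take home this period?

Regular pay: 37 × $17.24 = $637.88
Overtime pay: 8 × $17.24 × 2 = $275.84
Gross pay = $637.88 + $275.84 = $913.72
Traditional 401(k): $913.72 × 0.03 = $27.41
Taxable wages = $913.72 − $27.41 = $886.31
Local income tax: $886.31 × 0.035 = $31.02
Medicare: $913.72 × 0.01 = $9.14
SDI: $913.72 × 0.01 = $9.14
PFL insurance: $913.72 × 0.005 = $4.57
Wage garnishment: $913.72 × 0.01 = $9.14
AD&D insurance premium: $11.61
Total deductions = $27.41 + $31.02 + $9.14 + $9.14 + $4.57 + $9.14 + $11.61 = $102.03
Net pay = $913.72 − $102.03 = $811.69

$811.69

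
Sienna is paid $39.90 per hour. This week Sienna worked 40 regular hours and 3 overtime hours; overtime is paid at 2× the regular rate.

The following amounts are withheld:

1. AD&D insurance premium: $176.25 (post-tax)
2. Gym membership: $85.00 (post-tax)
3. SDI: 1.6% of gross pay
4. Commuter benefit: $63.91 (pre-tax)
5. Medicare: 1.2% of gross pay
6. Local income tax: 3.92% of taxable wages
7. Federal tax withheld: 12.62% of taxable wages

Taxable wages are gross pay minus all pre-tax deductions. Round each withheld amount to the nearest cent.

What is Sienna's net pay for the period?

$1165.85

Regular pay: 40 × $39.90 = $1596.00
Overtime pay: 3 × $39.90 × 2 = $239.40
Gross pay = $1596.00 + $239.40 = $1835.40
Commuter benefit: $63.91
Taxable wages = $1835.40 − $63.91 = $1771.49
Federal tax withheld: $1771.49 × 0.1262 = $223.56
Local income tax: $1771.49 × 0.0392 = $69.44
Medicare: $1835.40 × 0.012 = $22.02
SDI: $1835.40 × 0.016 = $29.37
Gym membership: $85.00
AD&D insurance premium: $176.25
Total deductions = $63.91 + $223.56 + $69.44 + $22.02 + $29.37 + $85.00 + $176.25 = $669.55
Net pay = $1835.40 − $669.55 = $1165.85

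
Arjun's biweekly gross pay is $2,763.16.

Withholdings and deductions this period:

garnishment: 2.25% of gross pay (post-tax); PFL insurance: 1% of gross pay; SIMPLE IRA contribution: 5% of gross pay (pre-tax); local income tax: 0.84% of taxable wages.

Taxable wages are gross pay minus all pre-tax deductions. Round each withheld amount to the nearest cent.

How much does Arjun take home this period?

$2,513.15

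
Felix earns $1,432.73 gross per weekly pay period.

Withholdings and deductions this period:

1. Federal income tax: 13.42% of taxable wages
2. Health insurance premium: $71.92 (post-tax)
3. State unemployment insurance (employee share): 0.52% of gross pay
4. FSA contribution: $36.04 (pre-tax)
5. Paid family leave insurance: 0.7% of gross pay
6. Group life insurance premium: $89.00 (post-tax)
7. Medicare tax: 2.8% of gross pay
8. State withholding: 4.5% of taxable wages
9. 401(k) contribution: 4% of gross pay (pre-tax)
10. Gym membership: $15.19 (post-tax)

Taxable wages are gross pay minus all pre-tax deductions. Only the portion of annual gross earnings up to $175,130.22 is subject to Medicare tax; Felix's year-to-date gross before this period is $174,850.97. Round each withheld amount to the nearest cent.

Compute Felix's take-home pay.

$897.96

FSA contribution: $36.04
401(k) contribution: $1,432.73 × 0.04 = $57.31
Pre-tax total = $36.04 + $57.31 = $93.35
Taxable wages = $1,432.73 − $93.35 = $1,339.38
State withholding: $1,339.38 × 0.045 = $60.27
Federal income tax: $1,339.38 × 0.1342 = $179.74
Medicare tax: only $175,130.22 − $174,850.97 = $279.25 of this check is subject → $279.25 × 0.028 = $7.82
Paid family leave insurance: $1,432.73 × 0.007 = $10.03
State unemployment insurance (employee share): $1,432.73 × 0.0052 = $7.45
Health insurance premium: $71.92
Group life insurance premium: $89.00
Gym membership: $15.19
Total deductions = $36.04 + $57.31 + $60.27 + $179.74 + $7.82 + $10.03 + $7.45 + $71.92 + $89.00 + $15.19 = $534.77
Net pay = $1,432.73 − $534.77 = $897.96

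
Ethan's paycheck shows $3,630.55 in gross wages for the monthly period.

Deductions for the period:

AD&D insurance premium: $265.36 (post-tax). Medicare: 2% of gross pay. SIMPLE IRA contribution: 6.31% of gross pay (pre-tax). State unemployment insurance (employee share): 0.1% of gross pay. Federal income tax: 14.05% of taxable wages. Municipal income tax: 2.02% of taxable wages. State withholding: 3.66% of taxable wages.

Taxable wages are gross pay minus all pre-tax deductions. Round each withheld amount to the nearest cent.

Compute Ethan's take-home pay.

$2,388.75

SIMPLE IRA contribution: $3,630.55 × 0.0631 = $229.09
Taxable wages = $3,630.55 − $229.09 = $3,401.46
Municipal income tax: $3,401.46 × 0.0202 = $68.71
State withholding: $3,401.46 × 0.0366 = $124.49
Federal income tax: $3,401.46 × 0.1405 = $477.91
Medicare: $3,630.55 × 0.02 = $72.61
State unemployment insurance (employee share): $3,630.55 × 0.001 = $3.63
AD&D insurance premium: $265.36
Total deductions = $229.09 + $68.71 + $124.49 + $477.91 + $72.61 + $3.63 + $265.36 = $1,241.80
Net pay = $3,630.55 − $1,241.80 = $2,388.75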